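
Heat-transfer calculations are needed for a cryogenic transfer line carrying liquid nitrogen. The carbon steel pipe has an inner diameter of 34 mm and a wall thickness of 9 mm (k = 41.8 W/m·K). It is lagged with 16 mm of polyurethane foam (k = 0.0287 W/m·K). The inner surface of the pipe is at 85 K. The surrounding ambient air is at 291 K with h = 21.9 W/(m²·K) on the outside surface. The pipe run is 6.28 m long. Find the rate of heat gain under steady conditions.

Treating each annulus and film as a series resistance:
R_carbon steel pipe wall = ln(26/17)/(2π×41.8×6.28) = 2.576×10^-4 K/W
R_polyurethane foam = ln(42/26)/(2π×0.0287×6.28) = 0.4235 K/W
R_outer film = 1/(h_o·2πr_oL) = 1/(21.9×2π×0.042×6.28) = 0.02755 K/W
R_total = 0.4513 K/W
Q = ΔT/R_total = 206/0.4513

Q ≈ 456 W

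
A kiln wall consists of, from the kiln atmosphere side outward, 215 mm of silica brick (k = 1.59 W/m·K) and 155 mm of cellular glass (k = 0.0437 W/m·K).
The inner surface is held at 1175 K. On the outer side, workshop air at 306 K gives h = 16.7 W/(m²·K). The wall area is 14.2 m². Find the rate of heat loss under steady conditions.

Series thermal resistances:
R_silica brick = L/(kA) = 0.215/(1.59×14.2) = 0.009523 K/W
R_cellular glass = L/(kA) = 0.155/(0.0437×14.2) = 0.2498 K/W
R_outer film = 1/(h_o·A) = 1/(16.7×14.2) = 0.004217 K/W
R_total = 0.2635 K/W
Q = ΔT / R_total = 869 / 0.2635

Q ≈ 3300 W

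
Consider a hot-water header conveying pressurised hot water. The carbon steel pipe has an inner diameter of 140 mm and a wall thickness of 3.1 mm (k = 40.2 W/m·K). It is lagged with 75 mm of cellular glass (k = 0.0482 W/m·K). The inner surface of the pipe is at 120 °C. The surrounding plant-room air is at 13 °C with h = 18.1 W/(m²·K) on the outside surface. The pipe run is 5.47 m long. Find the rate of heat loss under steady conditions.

Q ≈ 245 W

Cylindrical conduction, so R = ln(r₂/r₁)/(2πkL) per layer, in series:
R_carbon steel pipe wall = ln(73.1/70)/(2π×40.2×5.47) = 3.136×10^-5 K/W
R_cellular glass = ln(148.1/73.1)/(2π×0.0482×5.47) = 0.4262 K/W
R_outer film = 1/(h_o·2πr_oL) = 1/(18.1×2π×0.1481×5.47) = 0.01085 K/W
R_total = 0.4371 K/W
Q = ΔT/R_total = 107/0.4371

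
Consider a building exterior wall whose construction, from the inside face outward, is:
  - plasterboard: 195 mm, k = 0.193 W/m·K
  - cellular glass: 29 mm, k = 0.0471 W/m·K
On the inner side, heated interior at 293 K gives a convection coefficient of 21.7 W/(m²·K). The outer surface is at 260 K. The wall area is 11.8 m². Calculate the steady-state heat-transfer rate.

Q ≈ 233 W

Series thermal resistances:
R_inner film = 1/(h_i·A) = 1/(21.7×11.8) = 0.003905 K/W
R_plasterboard = L/(kA) = 0.195/(0.193×11.8) = 0.08562 K/W
R_cellular glass = L/(kA) = 0.029/(0.0471×11.8) = 0.05218 K/W
R_total = 0.1417 K/W
Q = ΔT / R_total = 33 / 0.1417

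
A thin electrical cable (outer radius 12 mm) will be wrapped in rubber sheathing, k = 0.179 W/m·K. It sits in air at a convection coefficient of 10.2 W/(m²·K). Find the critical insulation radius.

For a cylinder r_cr = k/h = 0.179/10.2
r_cr = 17.5 mm; since the bare radius (12 mm) is below r_cr, adding a thin layer of insulation will *increase* heat loss.

r_cr ≈ 17.5 mm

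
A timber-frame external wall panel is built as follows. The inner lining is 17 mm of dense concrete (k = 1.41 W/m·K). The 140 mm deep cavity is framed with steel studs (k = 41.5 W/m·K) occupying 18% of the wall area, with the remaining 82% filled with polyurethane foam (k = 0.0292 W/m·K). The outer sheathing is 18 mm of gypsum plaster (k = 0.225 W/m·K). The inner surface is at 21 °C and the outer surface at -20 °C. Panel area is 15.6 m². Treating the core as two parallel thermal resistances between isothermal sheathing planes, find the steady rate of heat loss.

Sheathing layers in series; stud and cavity paths in parallel between them.
R_inner = 0.017/(1.41×15.6) = 7.729×10^-4 K/W
R_stud  = 0.14/(41.5×0.18×15.6) = 0.001201 K/W
R_cav   = 0.14/(0.0292×0.82×15.6) = 0.3748 K/W
1/R_core = 1/R_stud + 1/R_cav → R_core = 0.001198 K/W
R_outer = 0.018/(0.225×15.6) = 0.005128 K/W
R_total = 0.007099 K/W
Q = ΔT/R_total = 41/0.007099

Q ≈ 5780 W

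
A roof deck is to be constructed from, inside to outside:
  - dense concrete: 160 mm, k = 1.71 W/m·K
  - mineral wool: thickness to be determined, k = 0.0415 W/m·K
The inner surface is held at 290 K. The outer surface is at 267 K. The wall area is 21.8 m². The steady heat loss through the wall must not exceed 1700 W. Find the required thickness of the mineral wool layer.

Thermal resistances in series:
R_dense concrete = L/(kA) = 0.16/(1.71×21.8) = 0.004292 K/W
Sum of the known resistances R_other = 0.004292 K/W
Required total resistance R_tot = ΔT/Q_allow = 23/1700 = 0.01353 K/W
R_mineral wool = R_tot − R_other = 0.009237 K/W
L = R·k·A = 0.009237×0.0415×21.8

L ≈ 8.36 mm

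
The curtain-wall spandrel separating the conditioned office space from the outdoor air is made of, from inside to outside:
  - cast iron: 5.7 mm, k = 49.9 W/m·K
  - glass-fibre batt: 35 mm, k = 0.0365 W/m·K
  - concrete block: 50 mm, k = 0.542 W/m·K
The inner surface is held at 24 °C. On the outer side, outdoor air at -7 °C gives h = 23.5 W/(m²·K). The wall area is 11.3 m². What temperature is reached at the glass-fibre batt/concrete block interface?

T ≈ -3.18 °C

Model the wall as resistances in series:
R_cast iron = L/(kA) = 0.0057/(49.9×11.3) = 1.011×10^-5 K/W
R_glass-fibre batt = L/(kA) = 0.035/(0.0365×11.3) = 0.08486 K/W
R_concrete block = L/(kA) = 0.05/(0.542×11.3) = 0.008164 K/W
R_outer film = 1/(h_o·A) = 1/(23.5×11.3) = 0.003766 K/W
R_total = 0.0968 K/W;  Q = ΔT/R_total = 31/0.0968 = 320.3 W
T_interface = T_inner − Q·ΣR(inner→interface) = 24 − 320×0.08487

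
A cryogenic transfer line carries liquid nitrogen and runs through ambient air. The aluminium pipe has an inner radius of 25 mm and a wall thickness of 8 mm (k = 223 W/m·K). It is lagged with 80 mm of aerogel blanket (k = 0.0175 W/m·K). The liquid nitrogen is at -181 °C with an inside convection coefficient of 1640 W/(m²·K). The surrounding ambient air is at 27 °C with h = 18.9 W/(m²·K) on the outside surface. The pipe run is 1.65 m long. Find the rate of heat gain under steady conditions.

Q ≈ 30.4 W

Treating each annulus and film as a series resistance:
R_inner film = 1/(h_i·2πr₁L) = 1/(1640×2π×0.025×1.65) = 0.002353 K/W
R_aluminium pipe wall = ln(33/25)/(2π×223×1.65) = 1.201×10^-4 K/W
R_aerogel blanket = ln(113/33)/(2π×0.0175×1.65) = 6.784 K/W
R_outer film = 1/(h_o·2πr_oL) = 1/(18.9×2π×0.113×1.65) = 0.04516 K/W
R_total = 6.832 K/W
Q = ΔT/R_total = 208/6.832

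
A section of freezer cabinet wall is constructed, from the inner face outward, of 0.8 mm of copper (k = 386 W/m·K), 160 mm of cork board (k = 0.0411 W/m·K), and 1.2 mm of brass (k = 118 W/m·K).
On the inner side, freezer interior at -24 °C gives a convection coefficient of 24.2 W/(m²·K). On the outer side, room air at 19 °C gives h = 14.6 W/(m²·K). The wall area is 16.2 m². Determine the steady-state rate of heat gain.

Q ≈ 174 W

Using the resistance-network approach (series):
R_inner film = 1/(h_i·A) = 1/(24.2×16.2) = 0.002551 K/W
R_copper = L/(kA) = 0.0008/(386×16.2) = 1.279×10^-7 K/W
R_cork board = L/(kA) = 0.16/(0.0411×16.2) = 0.2403 K/W
R_brass = L/(kA) = 0.0012/(118×16.2) = 6.277×10^-7 K/W
R_outer film = 1/(h_o·A) = 1/(14.6×16.2) = 0.004228 K/W
R_total = 0.2471 K/W
Q = ΔT / R_total = 43 / 0.2471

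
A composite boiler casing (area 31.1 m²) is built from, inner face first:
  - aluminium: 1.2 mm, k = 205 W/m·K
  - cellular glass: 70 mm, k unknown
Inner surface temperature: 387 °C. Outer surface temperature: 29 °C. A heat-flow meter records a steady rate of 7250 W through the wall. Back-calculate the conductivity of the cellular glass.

Using the resistance-network approach (series):
R_aluminium = L/(kA) = 0.0012/(205×31.1) = 1.882×10^-7 K/W
Sum of known resistances R_other = 1.882×10^-7 K/W
Total R = ΔT/Q = 358/7250 = 0.04938 K/W
R_cellular glass = R_total − R_other = 0.04938 K/W
k = L/(R·A) = 0.07/(0.04938×31.1)

k ≈ 0.0456 W/(m·K)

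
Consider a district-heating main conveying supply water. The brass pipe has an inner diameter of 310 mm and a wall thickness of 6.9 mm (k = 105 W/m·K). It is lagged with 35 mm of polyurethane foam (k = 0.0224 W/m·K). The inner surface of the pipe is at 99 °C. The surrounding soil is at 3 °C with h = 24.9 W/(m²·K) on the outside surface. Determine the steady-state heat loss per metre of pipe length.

q′ ≈ 67.5 W/m

For a radial system each layer contributes R = ln(r_out/r_in)/(2πkL); films add R = 1/(hA).
R_brass pipe wall = ln(161.9/155)/(2π×105×1) = 6.602×10^-5 K/W
R_polyurethane foam = ln(196.9/161.9)/(2π×0.0224×1) = 1.391 K/W
R_outer film = 1/(h_o·2πr_oL) = 1/(24.9×2π×0.1969×1) = 0.03246 K/W
R_total = 1.423 K/W
Q = ΔT/R_total = 96/1.423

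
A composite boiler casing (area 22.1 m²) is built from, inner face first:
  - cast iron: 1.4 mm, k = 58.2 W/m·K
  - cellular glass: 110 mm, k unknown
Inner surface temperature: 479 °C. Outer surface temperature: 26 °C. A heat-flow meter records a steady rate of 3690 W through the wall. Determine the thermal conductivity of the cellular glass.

Series thermal resistances:
R_cast iron = L/(kA) = 0.0014/(58.2×22.1) = 1.088×10^-6 K/W
Sum of known resistances R_other = 1.088×10^-6 K/W
Total R = ΔT/Q = 453/3690 = 0.1228 K/W
R_cellular glass = R_total − R_other = 0.1228 K/W
k = L/(R·A) = 0.11/(0.1228×22.1)

k ≈ 0.0405 W/(m·K)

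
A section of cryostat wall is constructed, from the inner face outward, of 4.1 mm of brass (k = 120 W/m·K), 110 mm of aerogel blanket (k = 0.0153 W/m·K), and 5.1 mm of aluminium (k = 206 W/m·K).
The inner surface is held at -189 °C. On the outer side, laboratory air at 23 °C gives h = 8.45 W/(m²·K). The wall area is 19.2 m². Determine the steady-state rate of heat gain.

Q ≈ 557 W

Treating each layer as a thermal resistance in series:
R_brass = L/(kA) = 0.0041/(120×19.2) = 1.78×10^-6 K/W
R_aerogel blanket = L/(kA) = 0.11/(0.0153×19.2) = 0.3745 K/W
R_aluminium = L/(kA) = 0.0051/(206×19.2) = 1.289×10^-6 K/W
R_outer film = 1/(h_o·A) = 1/(8.45×19.2) = 0.006164 K/W
R_total = 0.3806 K/W
Q = ΔT / R_total = 212 / 0.3806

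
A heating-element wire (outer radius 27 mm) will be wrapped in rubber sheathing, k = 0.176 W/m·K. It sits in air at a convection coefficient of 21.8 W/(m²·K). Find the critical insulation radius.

For a cylinder r_cr = k/h = 0.176/21.8
r_cr = 8.07 mm; since the bare radius (27 mm) is above r_cr, any added insulation will reduce heat loss.

r_cr ≈ 8.07 mm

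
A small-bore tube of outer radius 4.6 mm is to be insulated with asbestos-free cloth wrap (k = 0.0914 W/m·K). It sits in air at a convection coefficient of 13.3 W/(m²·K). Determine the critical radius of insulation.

For a cylinder r_cr = k/h = 0.0914/13.3
r_cr = 6.87 mm; since the bare radius (4.6 mm) is below r_cr, adding a thin layer of insulation will *increase* heat loss.

r_cr ≈ 6.87 mm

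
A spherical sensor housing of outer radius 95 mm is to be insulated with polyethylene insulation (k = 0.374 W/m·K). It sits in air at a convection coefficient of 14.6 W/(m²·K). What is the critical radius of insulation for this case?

For a sphere r_cr = 2k/h = 2×0.374/14.6
r_cr = 51.2 mm; since the bare radius (95 mm) is above r_cr, any added insulation will reduce heat loss.

r_cr ≈ 51.2 mm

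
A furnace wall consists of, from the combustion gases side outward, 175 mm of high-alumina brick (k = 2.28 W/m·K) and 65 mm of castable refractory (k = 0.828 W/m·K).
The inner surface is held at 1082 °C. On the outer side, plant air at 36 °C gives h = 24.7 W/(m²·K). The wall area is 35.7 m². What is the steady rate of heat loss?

Treating each layer as a thermal resistance in series:
R_high-alumina brick = L/(kA) = 0.175/(2.28×35.7) = 0.00215 K/W
R_castable refractory = L/(kA) = 0.065/(0.828×35.7) = 0.002199 K/W
R_outer film = 1/(h_o·A) = 1/(24.7×35.7) = 0.001134 K/W
R_total = 0.005483 K/W
Q = ΔT / R_total = 1046 / 0.005483

Q ≈ 191000 W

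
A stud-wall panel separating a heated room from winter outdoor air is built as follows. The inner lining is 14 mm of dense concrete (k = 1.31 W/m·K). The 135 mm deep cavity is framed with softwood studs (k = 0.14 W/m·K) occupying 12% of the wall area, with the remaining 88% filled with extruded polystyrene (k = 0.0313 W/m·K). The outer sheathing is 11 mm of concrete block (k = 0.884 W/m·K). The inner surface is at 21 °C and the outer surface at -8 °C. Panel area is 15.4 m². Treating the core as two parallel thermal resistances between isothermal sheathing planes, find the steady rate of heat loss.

Sheathing layers in series; stud and cavity paths in parallel between them.
R_inner = 0.014/(1.31×15.4) = 6.94×10^-4 K/W
R_stud  = 0.135/(0.14×0.12×15.4) = 0.5218 K/W
R_cav   = 0.135/(0.0313×0.88×15.4) = 0.3183 K/W
1/R_core = 1/R_stud + 1/R_cav → R_core = 0.1977 K/W
R_outer = 0.011/(0.884×15.4) = 8.08×10^-4 K/W
R_total = 0.1992 K/W
Q = ΔT/R_total = 29/0.1992

Q ≈ 146 W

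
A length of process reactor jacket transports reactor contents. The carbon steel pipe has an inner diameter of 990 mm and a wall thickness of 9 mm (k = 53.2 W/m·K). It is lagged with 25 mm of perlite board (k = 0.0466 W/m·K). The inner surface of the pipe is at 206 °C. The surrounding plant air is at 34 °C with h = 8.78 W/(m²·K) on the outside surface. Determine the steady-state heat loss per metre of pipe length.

Cylindrical conduction, so R = ln(r₂/r₁)/(2πkL) per layer, in series:
R_carbon steel pipe wall = ln(504/495)/(2π×53.2×1) = 5.39×10^-5 K/W
R_perlite board = ln(529/504)/(2π×0.0466×1) = 0.1653 K/W
R_outer film = 1/(h_o·2πr_oL) = 1/(8.78×2π×0.529×1) = 0.03427 K/W
R_total = 0.1997 K/W
Q = ΔT/R_total = 172/0.1997

q′ ≈ 861 W/m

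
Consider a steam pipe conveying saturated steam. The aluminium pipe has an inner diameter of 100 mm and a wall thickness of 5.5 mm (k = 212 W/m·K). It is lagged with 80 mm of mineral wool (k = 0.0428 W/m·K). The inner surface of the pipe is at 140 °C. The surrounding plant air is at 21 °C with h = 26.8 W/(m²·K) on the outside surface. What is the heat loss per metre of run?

q′ ≈ 35.4 W/m

Radial resistances (cylindrical: R_cond = ln(r_o/r_i)/(2πkL), R_conv = 1/(h·2πrL)):
R_aluminium pipe wall = ln(55.5/50)/(2π×212×1) = 7.835×10^-5 K/W
R_mineral wool = ln(135.5/55.5)/(2π×0.0428×1) = 3.319 K/W
R_outer film = 1/(h_o·2πr_oL) = 1/(26.8×2π×0.1355×1) = 0.04383 K/W
R_total = 3.363 K/W
Q = ΔT/R_total = 119/3.363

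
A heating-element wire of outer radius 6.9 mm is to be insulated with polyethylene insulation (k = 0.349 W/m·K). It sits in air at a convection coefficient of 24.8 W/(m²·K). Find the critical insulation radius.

r_cr ≈ 14.1 mm

For a cylinder r_cr = k/h = 0.349/24.8
r_cr = 14.1 mm; since the bare radius (6.9 mm) is below r_cr, adding a thin layer of insulation will *increase* heat loss.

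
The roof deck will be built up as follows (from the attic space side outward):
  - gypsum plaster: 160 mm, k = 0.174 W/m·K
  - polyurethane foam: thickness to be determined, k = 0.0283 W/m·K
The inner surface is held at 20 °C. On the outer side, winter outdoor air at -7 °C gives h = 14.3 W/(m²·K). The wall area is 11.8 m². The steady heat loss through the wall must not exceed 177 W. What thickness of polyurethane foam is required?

L ≈ 22.9 mm

Treating each layer as a thermal resistance in series:
R_gypsum plaster = L/(kA) = 0.16/(0.174×11.8) = 0.07793 K/W
R_outer film = 1/(h_o·A) = 1/(14.3×11.8) = 0.005926 K/W
Sum of the known resistances R_other = 0.08385 K/W
Required total resistance R_tot = ΔT/Q_allow = 27/177 = 0.1525 K/W
R_polyurethane foam = R_tot − R_other = 0.06869 K/W
L = R·k·A = 0.06869×0.0283×11.8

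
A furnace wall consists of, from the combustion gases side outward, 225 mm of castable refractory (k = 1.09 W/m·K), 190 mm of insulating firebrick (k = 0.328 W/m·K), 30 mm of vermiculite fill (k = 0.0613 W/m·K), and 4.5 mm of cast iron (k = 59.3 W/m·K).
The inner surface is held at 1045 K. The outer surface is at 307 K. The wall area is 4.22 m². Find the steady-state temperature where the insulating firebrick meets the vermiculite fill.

Treating each layer as a thermal resistance in series:
R_castable refractory = L/(kA) = 0.225/(1.09×4.22) = 0.04892 K/W
R_insulating firebrick = L/(kA) = 0.19/(0.328×4.22) = 0.1373 K/W
R_vermiculite fill = L/(kA) = 0.03/(0.0613×4.22) = 0.116 K/W
R_cast iron = L/(kA) = 0.0045/(59.3×4.22) = 1.798×10^-5 K/W
R_total = 0.3022 K/W;  Q = ΔT/R_total = 738/0.3022 = 2442 W
T_interface = T_inner − Q·ΣR(inner→interface) = 1045 − 2440×0.1862

T ≈ 590 K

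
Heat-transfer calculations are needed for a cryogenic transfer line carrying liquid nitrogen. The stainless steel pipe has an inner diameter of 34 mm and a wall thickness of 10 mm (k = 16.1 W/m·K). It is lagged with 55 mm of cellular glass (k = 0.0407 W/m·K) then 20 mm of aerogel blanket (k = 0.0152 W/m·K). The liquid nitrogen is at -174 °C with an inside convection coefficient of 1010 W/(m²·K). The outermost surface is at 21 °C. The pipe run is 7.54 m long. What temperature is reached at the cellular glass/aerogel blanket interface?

T ≈ -46.1 °C

Radial resistances (cylindrical: R_cond = ln(r_o/r_i)/(2πkL), R_conv = 1/(h·2πrL)):
R_inner film = 1/(h_i·2πr₁L) = 1/(1010×2π×0.017×7.54) = 0.001229 K/W
R_stainless steel pipe wall = ln(27/17)/(2π×16.1×7.54) = 6.065×10^-4 K/W
R_cellular glass = ln(82/27)/(2π×0.0407×7.54) = 0.5761 K/W
R_aerogel blanket = ln(102/82)/(2π×0.0152×7.54) = 0.3031 K/W
R_total = 0.8811 K/W
Q = ΔT/R_total = 195/0.8811
Q = 221 W
T_interface = T_inner + Q·ΣR(inner→interface) = -174 + 221×0.578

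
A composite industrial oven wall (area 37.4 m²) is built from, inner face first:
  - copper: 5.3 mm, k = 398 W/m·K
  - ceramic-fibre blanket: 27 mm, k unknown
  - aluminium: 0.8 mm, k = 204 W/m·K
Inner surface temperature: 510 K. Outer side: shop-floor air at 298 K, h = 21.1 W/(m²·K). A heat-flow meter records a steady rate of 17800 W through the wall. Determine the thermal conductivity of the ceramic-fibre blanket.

k ≈ 0.0678 W/(m·K)

Series thermal resistances:
R_copper = L/(kA) = 0.0053/(398×37.4) = 3.561×10^-7 K/W
R_aluminium = L/(kA) = 0.0008/(204×37.4) = 1.049×10^-7 K/W
R_outer film = 1/(h_o·A) = 1/(21.1×37.4) = 0.001267 K/W
Sum of known resistances R_other = 0.001268 K/W
Total R = ΔT/Q = 212/17800 = 0.01191 K/W
R_ceramic-fibre blanket = R_total − R_other = 0.01064 K/W
k = L/(R·A) = 0.027/(0.01064×37.4)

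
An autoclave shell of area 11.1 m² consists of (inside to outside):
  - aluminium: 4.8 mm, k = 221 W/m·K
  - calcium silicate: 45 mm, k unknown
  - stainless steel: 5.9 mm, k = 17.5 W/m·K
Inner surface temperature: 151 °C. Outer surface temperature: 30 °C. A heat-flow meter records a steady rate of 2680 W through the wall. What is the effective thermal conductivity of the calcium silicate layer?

Using the resistance-network approach (series):
R_aluminium = L/(kA) = 0.0048/(221×11.1) = 1.957×10^-6 K/W
R_stainless steel = L/(kA) = 0.0059/(17.5×11.1) = 3.037×10^-5 K/W
Sum of known resistances R_other = 3.233×10^-5 K/W
Total R = ΔT/Q = 121/2680 = 0.04515 K/W
R_calcium silicate = R_total − R_other = 0.04512 K/W
k = L/(R·A) = 0.045/(0.04512×11.1)

k ≈ 0.0899 W/(m·K)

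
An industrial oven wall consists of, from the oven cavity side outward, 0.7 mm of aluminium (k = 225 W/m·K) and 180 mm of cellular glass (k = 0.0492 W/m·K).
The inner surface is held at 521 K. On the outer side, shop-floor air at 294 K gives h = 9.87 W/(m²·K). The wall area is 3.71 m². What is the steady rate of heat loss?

Q ≈ 224 W

Using the resistance-network approach (series):
R_aluminium = L/(kA) = 0.0007/(225×3.71) = 8.386×10^-7 K/W
R_cellular glass = L/(kA) = 0.18/(0.0492×3.71) = 0.9861 K/W
R_outer film = 1/(h_o·A) = 1/(9.87×3.71) = 0.02731 K/W
R_total = 1.013 K/W
Q = ΔT / R_total = 227 / 1.013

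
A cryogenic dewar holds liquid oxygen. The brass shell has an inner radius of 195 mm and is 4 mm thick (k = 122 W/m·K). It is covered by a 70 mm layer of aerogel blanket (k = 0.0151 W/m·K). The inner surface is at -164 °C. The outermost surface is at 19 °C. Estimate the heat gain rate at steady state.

Q ≈ 26.6 W

Radial (spherical) resistances in series:
R_brass shell = (1/0.195 − 1/0.199)/(4π×122) = 6.724×10^-5 K/W
R_aerogel blanket = (1/0.199 − 1/0.269)/(4π×0.0151) = 6.891 K/W
R_total = 6.891 K/W
Q = ΔT/R_total = 183/6.891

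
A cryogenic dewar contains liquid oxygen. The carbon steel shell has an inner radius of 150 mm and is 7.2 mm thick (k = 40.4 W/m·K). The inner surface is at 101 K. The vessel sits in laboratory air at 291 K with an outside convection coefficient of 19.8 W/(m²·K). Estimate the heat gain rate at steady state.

Radial (spherical) resistances in series:
R_carbon steel shell = (1/0.15 − 1/0.1572)/(4π×40.4) = 6.014×10^-4 K/W
R_outer film = 1/(h·4πr_o²) = 1/(19.8×4π×0.1572²) = 0.1626 K/W
R_total = 0.1632 K/W
Q = ΔT/R_total = 190/0.1632

Q ≈ 1160 W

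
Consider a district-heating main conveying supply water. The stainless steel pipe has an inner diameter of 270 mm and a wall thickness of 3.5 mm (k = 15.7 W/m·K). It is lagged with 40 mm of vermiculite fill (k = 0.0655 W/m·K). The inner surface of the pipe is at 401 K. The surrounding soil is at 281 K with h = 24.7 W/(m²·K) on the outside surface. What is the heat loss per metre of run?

Radial resistances (cylindrical: R_cond = ln(r_o/r_i)/(2πkL), R_conv = 1/(h·2πrL)):
R_stainless steel pipe wall = ln(138.5/135)/(2π×15.7×1) = 2.595×10^-4 K/W
R_vermiculite fill = ln(178.5/138.5)/(2π×0.0655×1) = 0.6165 K/W
R_outer film = 1/(h_o·2πr_oL) = 1/(24.7×2π×0.1785×1) = 0.0361 K/W
R_total = 0.6529 K/W
Q = ΔT/R_total = 120/0.6529

q′ ≈ 184 W/m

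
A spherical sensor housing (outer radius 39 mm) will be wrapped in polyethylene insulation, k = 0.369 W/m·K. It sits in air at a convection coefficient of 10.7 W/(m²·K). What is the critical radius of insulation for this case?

For a sphere r_cr = 2k/h = 2×0.369/10.7
r_cr = 69 mm; since the bare radius (39 mm) is below r_cr, adding a thin layer of insulation will *increase* heat loss.

r_cr ≈ 69 mm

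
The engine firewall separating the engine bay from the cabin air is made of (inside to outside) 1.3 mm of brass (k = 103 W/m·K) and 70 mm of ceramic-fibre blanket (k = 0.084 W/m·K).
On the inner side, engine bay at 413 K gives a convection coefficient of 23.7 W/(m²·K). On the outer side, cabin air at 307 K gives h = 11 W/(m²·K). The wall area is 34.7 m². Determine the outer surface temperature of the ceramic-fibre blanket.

T ≈ 317 K

Series thermal resistances:
R_inner film = 1/(h_i·A) = 1/(23.7×34.7) = 0.001216 K/W
R_brass = L/(kA) = 0.0013/(103×34.7) = 3.637×10^-7 K/W
R_ceramic-fibre blanket = L/(kA) = 0.07/(0.084×34.7) = 0.02402 K/W
R_outer film = 1/(h_o·A) = 1/(11×34.7) = 0.00262 K/W
R_total = 0.02785 K/W;  Q = ΔT/R_total = 106/0.02785 = 3806 W
T_interface = T_inner − Q·ΣR(inner→interface) = 413 − 3810×0.02523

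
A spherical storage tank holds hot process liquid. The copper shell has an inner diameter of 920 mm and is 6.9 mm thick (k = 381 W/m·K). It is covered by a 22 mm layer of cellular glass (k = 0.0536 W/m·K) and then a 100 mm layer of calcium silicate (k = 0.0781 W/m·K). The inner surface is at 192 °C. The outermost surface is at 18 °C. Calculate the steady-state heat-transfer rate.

Each spherical layer contributes R = (1/r_i − 1/r_o)/(4πk):
R_copper shell = (1/0.46 − 1/0.4669)/(4π×381) = 6.71×10^-6 K/W
R_cellular glass = (1/0.4669 − 1/0.4889)/(4π×0.0536) = 0.1431 K/W
R_calcium silicate = (1/0.4889 − 1/0.5889)/(4π×0.0781) = 0.3539 K/W
R_total = 0.497 K/W
Q = ΔT/R_total = 174/0.497

Q ≈ 350 W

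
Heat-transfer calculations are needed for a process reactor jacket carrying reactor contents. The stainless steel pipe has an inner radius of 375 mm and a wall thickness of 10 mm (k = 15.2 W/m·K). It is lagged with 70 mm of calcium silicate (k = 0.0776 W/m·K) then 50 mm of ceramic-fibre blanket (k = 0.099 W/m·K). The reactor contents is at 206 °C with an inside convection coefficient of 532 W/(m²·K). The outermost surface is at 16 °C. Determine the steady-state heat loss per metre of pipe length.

q′ ≈ 372 W/m

For a radial system each layer contributes R = ln(r_out/r_in)/(2πkL); films add R = 1/(hA).
R_inner film = 1/(h_i·2πr₁L) = 1/(532×2π×0.375×1) = 7.978×10^-4 K/W
R_stainless steel pipe wall = ln(385/375)/(2π×15.2×1) = 2.756×10^-4 K/W
R_calcium silicate = ln(455/385)/(2π×0.0776×1) = 0.3426 K/W
R_ceramic-fibre blanket = ln(505/455)/(2π×0.099×1) = 0.1676 K/W
R_total = 0.5113 K/W
Q = ΔT/R_total = 190/0.5113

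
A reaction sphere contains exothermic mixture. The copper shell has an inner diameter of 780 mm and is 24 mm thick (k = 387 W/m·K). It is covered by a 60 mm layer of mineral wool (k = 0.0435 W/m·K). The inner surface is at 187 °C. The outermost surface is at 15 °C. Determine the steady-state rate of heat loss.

Each spherical layer contributes R = (1/r_i − 1/r_o)/(4πk):
R_copper shell = (1/0.39 − 1/0.414)/(4π×387) = 3.057×10^-5 K/W
R_mineral wool = (1/0.414 − 1/0.474)/(4π×0.0435) = 0.5593 K/W
R_total = 0.5594 K/W
Q = ΔT/R_total = 172/0.5594

Q ≈ 307 W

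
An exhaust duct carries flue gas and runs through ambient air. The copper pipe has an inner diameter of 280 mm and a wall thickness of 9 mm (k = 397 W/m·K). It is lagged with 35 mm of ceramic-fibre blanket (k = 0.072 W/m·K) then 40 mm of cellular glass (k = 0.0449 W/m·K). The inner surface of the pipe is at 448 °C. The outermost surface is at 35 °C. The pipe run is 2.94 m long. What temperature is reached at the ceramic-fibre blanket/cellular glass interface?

Cylindrical conduction, so R = ln(r₂/r₁)/(2πkL) per layer, in series:
R_copper pipe wall = ln(149/140)/(2π×397×2.94) = 8.496×10^-6 K/W
R_ceramic-fibre blanket = ln(184/149)/(2π×0.072×2.94) = 0.1586 K/W
R_cellular glass = ln(224/184)/(2π×0.0449×2.94) = 0.2372 K/W
R_total = 0.3958 K/W
Q = ΔT/R_total = 413/0.3958
Q = 1040 W
T_interface = T_inner − Q·ΣR(inner→interface) = 448 − 1040×0.1586

T ≈ 282 °C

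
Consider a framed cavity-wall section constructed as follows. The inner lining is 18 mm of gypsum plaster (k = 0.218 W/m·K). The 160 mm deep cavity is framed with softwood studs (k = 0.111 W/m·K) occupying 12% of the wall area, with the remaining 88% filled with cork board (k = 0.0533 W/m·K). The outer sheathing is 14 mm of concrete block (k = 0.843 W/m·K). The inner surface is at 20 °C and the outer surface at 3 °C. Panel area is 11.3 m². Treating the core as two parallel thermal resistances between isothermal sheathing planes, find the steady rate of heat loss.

Sheathing layers in series; stud and cavity paths in parallel between them.
R_inner = 0.018/(0.218×11.3) = 0.007307 K/W
R_stud  = 0.16/(0.111×0.12×11.3) = 1.063 K/W
R_cav   = 0.16/(0.0533×0.88×11.3) = 0.3019 K/W
1/R_core = 1/R_stud + 1/R_cav → R_core = 0.2351 K/W
R_outer = 0.014/(0.843×11.3) = 0.00147 K/W
R_total = 0.2439 K/W
Q = ΔT/R_total = 17/0.2439

Q ≈ 69.7 W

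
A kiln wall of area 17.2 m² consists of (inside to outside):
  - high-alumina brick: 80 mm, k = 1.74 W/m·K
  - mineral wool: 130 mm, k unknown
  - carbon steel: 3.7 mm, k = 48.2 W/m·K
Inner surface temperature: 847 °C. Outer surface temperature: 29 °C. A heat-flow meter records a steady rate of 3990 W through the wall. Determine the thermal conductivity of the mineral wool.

k ≈ 0.0374 W/(m·K)

Thermal resistances in series:
R_high-alumina brick = L/(kA) = 0.08/(1.74×17.2) = 0.002673 K/W
R_carbon steel = L/(kA) = 0.0037/(48.2×17.2) = 4.463×10^-6 K/W
Sum of known resistances R_other = 0.002678 K/W
Total R = ΔT/Q = 818/3990 = 0.205 K/W
R_mineral wool = R_total − R_other = 0.2023 K/W
k = L/(R·A) = 0.13/(0.2023×17.2)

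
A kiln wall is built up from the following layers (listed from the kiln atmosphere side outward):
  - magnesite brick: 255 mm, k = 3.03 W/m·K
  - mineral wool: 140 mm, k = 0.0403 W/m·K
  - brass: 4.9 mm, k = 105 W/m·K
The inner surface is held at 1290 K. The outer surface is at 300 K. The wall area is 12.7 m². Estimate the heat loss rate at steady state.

Model the wall as resistances in series:
R_magnesite brick = L/(kA) = 0.255/(3.03×12.7) = 0.006627 K/W
R_mineral wool = L/(kA) = 0.14/(0.0403×12.7) = 0.2735 K/W
R_brass = L/(kA) = 0.0049/(105×12.7) = 3.675×10^-6 K/W
R_total = 0.2802 K/W
Q = ΔT / R_total = 990 / 0.2802

Q ≈ 3530 W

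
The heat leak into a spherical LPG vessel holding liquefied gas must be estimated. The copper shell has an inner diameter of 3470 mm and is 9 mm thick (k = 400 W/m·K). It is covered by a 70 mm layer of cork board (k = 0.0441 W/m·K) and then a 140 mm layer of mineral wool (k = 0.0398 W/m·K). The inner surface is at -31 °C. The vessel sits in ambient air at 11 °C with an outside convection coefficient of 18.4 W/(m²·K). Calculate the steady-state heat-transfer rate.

Q ≈ 350 W

Radial (spherical) resistances in series:
R_copper shell = (1/1.735 − 1/1.744)/(4π×400) = 5.917×10^-7 K/W
R_cork board = (1/1.744 − 1/1.814)/(4π×0.0441) = 0.03993 K/W
R_mineral wool = (1/1.814 − 1/1.954)/(4π×0.0398) = 0.07897 K/W
R_outer film = 1/(h·4πr_o²) = 1/(18.4×4π×1.954²) = 0.001133 K/W
R_total = 0.12 K/W
Q = ΔT/R_total = 42/0.12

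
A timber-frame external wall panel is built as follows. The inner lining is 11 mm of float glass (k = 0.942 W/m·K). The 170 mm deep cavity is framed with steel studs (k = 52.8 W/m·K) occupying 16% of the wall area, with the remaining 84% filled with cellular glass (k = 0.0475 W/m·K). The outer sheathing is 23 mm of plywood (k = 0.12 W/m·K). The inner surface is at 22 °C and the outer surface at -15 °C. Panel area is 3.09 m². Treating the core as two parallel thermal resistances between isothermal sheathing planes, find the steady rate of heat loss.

Sheathing layers in series; stud and cavity paths in parallel between them.
R_inner = 0.011/(0.942×3.09) = 0.003779 K/W
R_stud  = 0.17/(52.8×0.16×3.09) = 0.006512 K/W
R_cav   = 0.17/(0.0475×0.84×3.09) = 1.379 K/W
1/R_core = 1/R_stud + 1/R_cav → R_core = 0.006482 K/W
R_outer = 0.023/(0.12×3.09) = 0.06203 K/W
R_total = 0.07229 K/W
Q = ΔT/R_total = 37/0.07229

Q ≈ 512 W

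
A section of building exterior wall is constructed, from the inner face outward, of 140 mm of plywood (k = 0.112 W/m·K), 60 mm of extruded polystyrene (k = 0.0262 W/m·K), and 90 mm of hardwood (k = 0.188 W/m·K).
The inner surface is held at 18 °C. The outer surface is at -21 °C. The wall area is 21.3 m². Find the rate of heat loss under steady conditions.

Q ≈ 207 W

Model the wall as resistances in series:
R_plywood = L/(kA) = 0.14/(0.112×21.3) = 0.05869 K/W
R_extruded polystyrene = L/(kA) = 0.06/(0.0262×21.3) = 0.1075 K/W
R_hardwood = L/(kA) = 0.09/(0.188×21.3) = 0.02248 K/W
R_total = 0.1887 K/W
Q = ΔT / R_total = 39 / 0.1887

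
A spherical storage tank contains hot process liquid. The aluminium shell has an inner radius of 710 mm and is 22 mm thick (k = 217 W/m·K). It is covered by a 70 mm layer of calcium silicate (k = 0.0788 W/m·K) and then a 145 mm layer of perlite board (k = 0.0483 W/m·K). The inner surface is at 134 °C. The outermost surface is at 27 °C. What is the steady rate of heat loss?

Spherical conduction: R = (1/r_in − 1/r_out)/(4πk) per layer; series-sum.
R_aluminium shell = (1/0.71 − 1/0.732)/(4π×217) = 1.552×10^-5 K/W
R_calcium silicate = (1/0.732 − 1/0.802)/(4π×0.0788) = 0.1204 K/W
R_perlite board = (1/0.802 − 1/0.947)/(4π×0.0483) = 0.3145 K/W
R_total = 0.435 K/W
Q = ΔT/R_total = 107/0.435

Q ≈ 246 W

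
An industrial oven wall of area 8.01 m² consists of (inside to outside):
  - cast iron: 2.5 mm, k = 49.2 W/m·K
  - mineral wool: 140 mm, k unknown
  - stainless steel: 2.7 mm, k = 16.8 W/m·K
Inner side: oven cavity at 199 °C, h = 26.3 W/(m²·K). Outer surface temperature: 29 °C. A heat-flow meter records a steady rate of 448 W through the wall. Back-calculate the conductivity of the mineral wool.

Thermal resistances in series:
R_inner film = 1/(h_i·A) = 1/(26.3×8.01) = 0.004747 K/W
R_cast iron = L/(kA) = 0.0025/(49.2×8.01) = 6.344×10^-6 K/W
R_stainless steel = L/(kA) = 0.0027/(16.8×8.01) = 2.006×10^-5 K/W
Sum of known resistances R_other = 0.004773 K/W
Total R = ΔT/Q = 170/448 = 0.3795 K/W
R_mineral wool = R_total − R_other = 0.3747 K/W
k = L/(R·A) = 0.14/(0.3747×8.01)

k ≈ 0.0466 W/(m·K)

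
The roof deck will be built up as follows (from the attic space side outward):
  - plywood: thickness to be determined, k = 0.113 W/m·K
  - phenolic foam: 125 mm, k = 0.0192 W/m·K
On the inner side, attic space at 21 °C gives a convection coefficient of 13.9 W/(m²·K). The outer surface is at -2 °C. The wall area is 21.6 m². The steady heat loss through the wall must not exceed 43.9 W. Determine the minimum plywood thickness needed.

L ≈ 535 mm

Series thermal resistances:
R_inner film = 1/(h_i·A) = 1/(13.9×21.6) = 0.003331 K/W
R_phenolic foam = L/(kA) = 0.125/(0.0192×21.6) = 0.3014 K/W
Sum of the known resistances R_other = 0.3047 K/W
Required total resistance R_tot = ΔT/Q_allow = 23/43.9 = 0.5239 K/W
R_plywood = R_tot − R_other = 0.2192 K/W
L = R·k·A = 0.2192×0.113×21.6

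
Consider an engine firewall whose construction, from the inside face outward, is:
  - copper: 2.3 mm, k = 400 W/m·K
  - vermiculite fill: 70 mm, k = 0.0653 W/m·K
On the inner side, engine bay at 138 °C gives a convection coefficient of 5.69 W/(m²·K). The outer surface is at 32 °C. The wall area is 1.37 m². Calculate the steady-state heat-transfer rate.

Q ≈ 116 W

Model the wall as resistances in series:
R_inner film = 1/(h_i·A) = 1/(5.69×1.37) = 0.1283 K/W
R_copper = L/(kA) = 0.0023/(400×1.37) = 4.197×10^-6 K/W
R_vermiculite fill = L/(kA) = 0.07/(0.0653×1.37) = 0.7825 K/W
R_total = 0.9108 K/W
Q = ΔT / R_total = 106 / 0.9108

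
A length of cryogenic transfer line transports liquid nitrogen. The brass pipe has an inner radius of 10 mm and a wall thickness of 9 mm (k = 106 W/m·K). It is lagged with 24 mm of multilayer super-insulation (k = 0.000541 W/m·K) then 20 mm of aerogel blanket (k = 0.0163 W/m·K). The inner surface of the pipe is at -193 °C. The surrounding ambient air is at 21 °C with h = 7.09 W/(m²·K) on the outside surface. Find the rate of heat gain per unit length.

q′ ≈ 0.876 W/m

Treating each annulus and film as a series resistance:
R_brass pipe wall = ln(19/10)/(2π×106×1) = 9.637×10^-4 K/W
R_multilayer super-insulation = ln(43/19)/(2π×0.000541×1) = 240.3 K/W
R_aerogel blanket = ln(63/43)/(2π×0.0163×1) = 3.729 K/W
R_outer film = 1/(h_o·2πr_oL) = 1/(7.09×2π×0.063×1) = 0.3563 K/W
R_total = 244.4 K/W
Q = ΔT/R_total = 214/244.4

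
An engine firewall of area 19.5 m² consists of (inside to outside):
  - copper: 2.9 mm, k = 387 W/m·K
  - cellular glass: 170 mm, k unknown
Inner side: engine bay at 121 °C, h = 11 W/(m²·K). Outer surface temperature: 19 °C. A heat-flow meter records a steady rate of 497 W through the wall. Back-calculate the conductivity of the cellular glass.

Treating each layer as a thermal resistance in series:
R_inner film = 1/(h_i·A) = 1/(11×19.5) = 0.004662 K/W
R_copper = L/(kA) = 0.0029/(387×19.5) = 3.843×10^-7 K/W
Sum of known resistances R_other = 0.004662 K/W
Total R = ΔT/Q = 102/497 = 0.2052 K/W
R_cellular glass = R_total − R_other = 0.2006 K/W
k = L/(R·A) = 0.17/(0.2006×19.5)

k ≈ 0.0435 W/(m·K)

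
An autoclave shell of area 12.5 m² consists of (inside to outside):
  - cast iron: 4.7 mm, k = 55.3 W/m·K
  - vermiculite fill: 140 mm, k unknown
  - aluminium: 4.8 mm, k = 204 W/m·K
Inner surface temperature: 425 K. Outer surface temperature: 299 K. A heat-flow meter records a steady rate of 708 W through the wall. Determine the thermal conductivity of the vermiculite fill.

k ≈ 0.0629 W/(m·K)

Series thermal resistances:
R_cast iron = L/(kA) = 0.0047/(55.3×12.5) = 6.799×10^-6 K/W
R_aluminium = L/(kA) = 0.0048/(204×12.5) = 1.882×10^-6 K/W
Sum of known resistances R_other = 8.682×10^-6 K/W
Total R = ΔT/Q = 126/708 = 0.178 K/W
R_vermiculite fill = R_total − R_other = 0.178 K/W
k = L/(R·A) = 0.14/(0.178×12.5)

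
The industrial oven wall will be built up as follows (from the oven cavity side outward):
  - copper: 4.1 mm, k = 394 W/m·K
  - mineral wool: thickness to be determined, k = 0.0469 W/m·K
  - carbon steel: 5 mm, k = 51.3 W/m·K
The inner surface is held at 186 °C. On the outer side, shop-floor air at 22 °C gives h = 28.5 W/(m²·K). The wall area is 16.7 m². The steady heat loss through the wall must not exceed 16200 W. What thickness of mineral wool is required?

Using the resistance-network approach (series):
R_copper = L/(kA) = 0.0041/(394×16.7) = 6.231×10^-7 K/W
R_carbon steel = L/(kA) = 0.005/(51.3×16.7) = 5.836×10^-6 K/W
R_outer film = 1/(h_o·A) = 1/(28.5×16.7) = 0.002101 K/W
Sum of the known resistances R_other = 0.002108 K/W
Required total resistance R_tot = ΔT/Q_allow = 164/16200 = 0.01012 K/W
R_mineral wool = R_tot − R_other = 0.008016 K/W
L = R·k·A = 0.008016×0.0469×16.7

L ≈ 6.28 mm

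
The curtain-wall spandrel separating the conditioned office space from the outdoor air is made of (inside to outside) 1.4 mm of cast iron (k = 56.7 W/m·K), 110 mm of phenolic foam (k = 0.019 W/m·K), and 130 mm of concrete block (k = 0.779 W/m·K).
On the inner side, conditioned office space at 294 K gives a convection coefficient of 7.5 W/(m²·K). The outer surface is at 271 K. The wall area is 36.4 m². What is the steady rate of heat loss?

Q ≈ 137 W

Series thermal resistances:
R_inner film = 1/(h_i·A) = 1/(7.5×36.4) = 0.003663 K/W
R_cast iron = L/(kA) = 0.0014/(56.7×36.4) = 6.783×10^-7 K/W
R_phenolic foam = L/(kA) = 0.11/(0.019×36.4) = 0.1591 K/W
R_concrete block = L/(kA) = 0.13/(0.779×36.4) = 0.004585 K/W
R_total = 0.1673 K/W
Q = ΔT / R_total = 23 / 0.1673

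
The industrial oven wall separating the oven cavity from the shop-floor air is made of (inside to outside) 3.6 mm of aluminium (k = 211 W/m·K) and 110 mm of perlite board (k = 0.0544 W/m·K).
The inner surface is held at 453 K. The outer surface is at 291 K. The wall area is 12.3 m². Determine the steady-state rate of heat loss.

Q ≈ 985 W

Treating each layer as a thermal resistance in series:
R_aluminium = L/(kA) = 0.0036/(211×12.3) = 1.387×10^-6 K/W
R_perlite board = L/(kA) = 0.11/(0.0544×12.3) = 0.1644 K/W
R_total = 0.1644 K/W
Q = ΔT / R_total = 162 / 0.1644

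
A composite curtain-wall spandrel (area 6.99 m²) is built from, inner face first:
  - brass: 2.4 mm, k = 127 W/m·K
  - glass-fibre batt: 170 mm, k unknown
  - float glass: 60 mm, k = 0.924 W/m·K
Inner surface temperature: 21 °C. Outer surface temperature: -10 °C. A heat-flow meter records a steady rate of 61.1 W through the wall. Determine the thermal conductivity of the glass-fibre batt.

Model the wall as resistances in series:
R_brass = L/(kA) = 0.0024/(127×6.99) = 2.704×10^-6 K/W
R_float glass = L/(kA) = 0.06/(0.924×6.99) = 0.00929 K/W
Sum of known resistances R_other = 0.009292 K/W
Total R = ΔT/Q = 31/61.1 = 0.5074 K/W
R_glass-fibre batt = R_total − R_other = 0.4981 K/W
k = L/(R·A) = 0.17/(0.4981×6.99)

k ≈ 0.0488 W/(m·K)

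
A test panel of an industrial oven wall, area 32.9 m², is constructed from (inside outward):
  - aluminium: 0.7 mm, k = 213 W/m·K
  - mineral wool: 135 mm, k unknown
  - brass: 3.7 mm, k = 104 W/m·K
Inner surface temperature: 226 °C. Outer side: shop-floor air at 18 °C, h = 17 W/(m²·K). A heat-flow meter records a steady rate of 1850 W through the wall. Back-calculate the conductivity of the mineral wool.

k ≈ 0.0371 W/(m·K)

Model the wall as resistances in series:
R_aluminium = L/(kA) = 0.0007/(213×32.9) = 9.989×10^-8 K/W
R_brass = L/(kA) = 0.0037/(104×32.9) = 1.081×10^-6 K/W
R_outer film = 1/(h_o·A) = 1/(17×32.9) = 0.001788 K/W
Sum of known resistances R_other = 0.001789 K/W
Total R = ΔT/Q = 208/1850 = 0.1124 K/W
R_mineral wool = R_total − R_other = 0.1106 K/W
k = L/(R·A) = 0.135/(0.1106×32.9)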